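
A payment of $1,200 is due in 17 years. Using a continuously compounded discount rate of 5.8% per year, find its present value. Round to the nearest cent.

$447.68

P = A·e^(−rt) = 1,200·e^(−0.986).
e^(−0.986) ≈ 0.3730659744, so P ≈ 447.6792.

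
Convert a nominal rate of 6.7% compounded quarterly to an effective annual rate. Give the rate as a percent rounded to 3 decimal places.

6.870%

One year is 4 periods at 0.01675 each: (1 + 0.01675)^4 ≈ 1.068702.
EAR = 1.068702 − 1 ≈ 6.87023%.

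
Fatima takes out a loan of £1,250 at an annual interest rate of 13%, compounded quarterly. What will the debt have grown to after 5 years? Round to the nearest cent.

£2,369.80

Periodic rate = 13%/4 = 0.0325; periods = 4·5 = 20.
A = 1,250·(1 + 0.0325)^20 ≈ 1,250·1.895837924 ≈ 2,369.7974.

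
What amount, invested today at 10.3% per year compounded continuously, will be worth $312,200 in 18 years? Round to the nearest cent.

$48,893.48

P = A·e^(−rt) = 312,200·e^(−1.854).
e^(−1.854) ≈ 0.15660947387, so P ≈ 48,893.4777.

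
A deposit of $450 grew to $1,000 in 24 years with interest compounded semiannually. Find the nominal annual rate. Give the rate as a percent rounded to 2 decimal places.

3.35%

The 48-period growth factor is 1,000/450 = 2.22222.
r/2 = 2.22222^(1/48) − 1 ≈ 0.0167747, so r ≈ 2·0.0167747 = 3.35494%.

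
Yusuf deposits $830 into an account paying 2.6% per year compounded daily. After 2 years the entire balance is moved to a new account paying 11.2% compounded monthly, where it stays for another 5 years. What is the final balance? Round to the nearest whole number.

After 2 years at 2.6%: 830 × 1.053373792 ≈ 874.3002.
Then 5 years at 11.2%: 874.3002 × 1.746131578 ≈ 1,526.6433.

$1,527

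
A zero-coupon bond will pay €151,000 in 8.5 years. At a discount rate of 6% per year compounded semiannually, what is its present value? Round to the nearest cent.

Periodic rate = 6%/2 = 0.03; 17 periods.
P = 151,000/(1 + 0.03)^17 ≈ 151,000/1.65284763227 ≈ 91,357.4833.

€91,357.48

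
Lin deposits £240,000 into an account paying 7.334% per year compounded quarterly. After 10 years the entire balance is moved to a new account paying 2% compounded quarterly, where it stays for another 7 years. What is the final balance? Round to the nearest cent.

Phase 1: 240,000·(1 + 0.018335)^40 ≈ 496,407.1952.
Phase 2: 496,407.1952·(1 + 0.005)^28 ≈ 570,805.0371.

£570,805.04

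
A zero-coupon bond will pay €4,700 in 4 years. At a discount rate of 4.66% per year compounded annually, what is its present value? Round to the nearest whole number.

€3,917

Annual rate = 4.66% = 0.0466; 4 periods.
P = 4,700/(1 + 0.0466)^4 ≈ 4,700/1.199838854 ≈ 3,917.1927.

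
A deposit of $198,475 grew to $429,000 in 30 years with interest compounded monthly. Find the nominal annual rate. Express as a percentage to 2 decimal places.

(1 + r/12)^360 = 429,000/198,475 = 2.16148.
1 + r/12 = 2.16148^(1/360) ≈ 1.002143, so r/12 ≈ 0.00214339.
r ≈ 12·0.00214339 = 2.57207%.

2.57%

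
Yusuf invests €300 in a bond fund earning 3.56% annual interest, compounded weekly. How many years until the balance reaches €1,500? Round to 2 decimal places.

45.22 years

(1 + 0.000684615)^(52t) = 1,500/300 = 5.
52t·ln(1 + 0.000684615) = ln(5); 52t = 1.6094/0.000684381 ≈ 2351.6690.
t ≈ 45.2244 years.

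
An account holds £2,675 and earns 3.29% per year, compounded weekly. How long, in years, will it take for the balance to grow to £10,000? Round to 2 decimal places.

We need (1 + 0.000632692)^(52t) = 3.7383, so 52t = ln 3.7383 / ln 1.000633 ≈ 2084.8251.
t ≈ 2084.8251/52 = 40.0928 years.

40.09 years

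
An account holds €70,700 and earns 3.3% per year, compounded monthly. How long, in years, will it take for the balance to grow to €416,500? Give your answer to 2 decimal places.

53.81 years

(1 + 0.00275)^(12t) = 416,500/70,700 = 5.8911.
12t·ln(1 + 0.00275) = ln(5.8911); 12t = 1.7734/0.00274623 ≈ 645.7739.
t ≈ 53.8145 years.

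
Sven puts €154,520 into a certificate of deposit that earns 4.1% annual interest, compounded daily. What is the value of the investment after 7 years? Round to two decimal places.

€205,882.87

Periodic rate = 4.1%/365 = 0.000112329; periods = 365·7 = 2555.
A = 154,520·(1 + 0.041/365)^2555 ≈ 154,520·1.33240273767 ≈ 205,882.8710.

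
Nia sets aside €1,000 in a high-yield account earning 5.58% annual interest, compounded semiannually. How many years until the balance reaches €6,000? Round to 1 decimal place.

We need (1 + 0.0279)^(2t) = 6, so 2t = ln 6 / ln 1.0279 ≈ 65.1125.
t ≈ 65.1125/2 = 32.5563 years.

32.6 years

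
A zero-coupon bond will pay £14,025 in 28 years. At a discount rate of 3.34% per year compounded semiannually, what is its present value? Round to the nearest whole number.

Growth factor = (1 + 0.0167)^56 ≈ 2.5281225312.
P = 14,025/2.5281225312 ≈ 5,547.5950.

£5,548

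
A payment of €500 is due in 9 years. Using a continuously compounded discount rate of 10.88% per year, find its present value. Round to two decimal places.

P = A·e^(−rt) = 500·e^(−0.9792).
e^(−0.9792) ≈ 0.375611468, so P ≈ 187.8057.

€187.81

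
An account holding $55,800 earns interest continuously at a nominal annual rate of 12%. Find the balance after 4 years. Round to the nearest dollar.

A = P·e^(rt) = 55,800·e^(0.12·4) = 55,800·e^0.48.
e^0.48 ≈ 1.6160744022, so A ≈ 90,176.9516.

$90,177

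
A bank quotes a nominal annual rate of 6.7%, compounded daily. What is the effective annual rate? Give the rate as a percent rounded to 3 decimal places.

6.929%

One year is 365 periods at 0.000183562 each: (1 + 0.000183562)^365 ≈ 1.069289.
EAR = 1.069289 − 1 ≈ 6.92889%.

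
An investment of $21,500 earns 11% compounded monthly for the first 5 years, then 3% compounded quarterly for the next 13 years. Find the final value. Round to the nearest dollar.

After 5 years at 11%: 21,500 × 1.7289157305 ≈ 37,171.6882.
Then 13 years at 3%: 37,171.6882 × 1.4748330126 ≈ 54,822.0329.

$54,822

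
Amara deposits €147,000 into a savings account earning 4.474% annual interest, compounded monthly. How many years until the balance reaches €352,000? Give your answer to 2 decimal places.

(1 + 0.00372833)^(12t) = 352,000/147,000 = 2.3946.
12t·ln(1 + 0.00372833) = ln(2.3946); 12t = 0.8732/0.0037214 ≈ 234.6425.
t ≈ 19.5535 years.

19.55 years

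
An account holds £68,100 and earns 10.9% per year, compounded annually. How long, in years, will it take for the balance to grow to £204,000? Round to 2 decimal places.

We need (1 + 0.109)^t = 2.9956, so t = ln 2.9956 / ln 1.109 ≈ 10.6046.

10.60 years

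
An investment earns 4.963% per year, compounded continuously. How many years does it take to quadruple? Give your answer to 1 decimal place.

e^(0.04963t) = 4, so 0.04963t = ln 4 ≈ 1.3863.
t ≈ 1.3863/0.04963 ≈ 27.9326.

27.9 years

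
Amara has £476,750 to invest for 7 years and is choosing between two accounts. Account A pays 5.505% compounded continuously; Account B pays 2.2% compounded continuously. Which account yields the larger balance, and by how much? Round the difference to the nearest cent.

Account A, by £144,759.36

Account A growth factor: e^(0.05505·7) = e^0.38535 ≈ 1.47012877648; balance ≈ 700,883.8942.
Account B growth factor: e^(0.022·7) = e^0.154 ≈ 1.16649088678; balance ≈ 556,124.5303.
Account A is larger by 144,759.3639.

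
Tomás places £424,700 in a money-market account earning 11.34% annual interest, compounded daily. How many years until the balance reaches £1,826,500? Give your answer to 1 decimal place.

12.9 years

We need (1 + 0.000310685)^(365t) = 4.3007, so 365t = ln 4.3007 / ln 1.000311 ≈ 4696.0771.
t ≈ 4696.0771/365 = 12.8660 years.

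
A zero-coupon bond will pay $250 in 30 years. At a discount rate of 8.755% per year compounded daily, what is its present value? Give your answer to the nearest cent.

Periodic rate = 8.755%/365 = 0.000239863; 10950 periods.
P = 250/(1 + 0.08755/365)^10950 ≈ 250/13.820943 ≈ 18.0885.

$18.09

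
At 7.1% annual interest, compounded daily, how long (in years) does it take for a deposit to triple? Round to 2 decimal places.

(1 + 0.000194521)^(365t) = 3.
365t = ln 3 / ln(1 + 0.000194521) ≈ 1.0986/0.000194502 ≈ 5648.3449.
t ≈ 15.4749.

15.47 years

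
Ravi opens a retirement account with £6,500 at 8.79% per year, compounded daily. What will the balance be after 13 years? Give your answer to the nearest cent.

£20,376.14

Periodic rate = 8.79%/365 = 0.000240822; periods = 365·13 = 4745.
A = 6,500·(1 + 0.0879/365)^4745 ≈ 6,500·3.1347907595 ≈ 20,376.1399.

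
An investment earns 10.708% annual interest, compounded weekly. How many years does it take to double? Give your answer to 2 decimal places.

(1 + 0.00205923)^(52t) = 2.
52t = ln 2 / ln(1 + 0.00205923) ≈ 0.69315/0.00205711 ≈ 336.9514.
t ≈ 6.4798.

6.48 years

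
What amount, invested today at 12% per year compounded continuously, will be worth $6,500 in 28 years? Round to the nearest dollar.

P = A·e^(−rt) = 6,500·e^(−3.36).
e^(−3.36) ≈ 0.03473525894, so P ≈ 225.7792.

$226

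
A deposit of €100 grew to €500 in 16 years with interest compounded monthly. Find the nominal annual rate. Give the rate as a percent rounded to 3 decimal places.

(1 + r/12)^192 = 500/100 = 5.
1 + r/12 = 5^(1/192) ≈ 1.008418, so r/12 ≈ 0.00841772.
r ≈ 12·0.00841772 = 10.10126%.

10.101%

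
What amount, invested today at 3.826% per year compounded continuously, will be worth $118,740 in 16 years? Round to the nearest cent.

$64,378.27

P = A·e^(−rt) = 118,740·e^(−0.61216).
e^(−0.61216) ≈ 0.542178497814, so P ≈ 64,378.2748.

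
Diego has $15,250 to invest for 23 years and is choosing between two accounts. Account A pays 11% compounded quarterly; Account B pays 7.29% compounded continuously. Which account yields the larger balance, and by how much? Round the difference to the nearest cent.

Account A growth factor: (1 + 0.0275)^92 ≈ 12.1318885061; balance ≈ 185,011.2997.
Account B growth factor: e^(0.0729·23) = e^1.6767 ≈ 5.3478788198; balance ≈ 81,555.1520.
Account A is larger by 103,456.1477.

Account A, by $103,456.15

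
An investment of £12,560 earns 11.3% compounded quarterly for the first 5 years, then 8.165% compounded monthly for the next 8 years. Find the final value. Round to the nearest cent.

After 5 years at 11.3%: 12,560 × 1.7457191002 ≈ 21,926.2319.
Then 8 years at 8.165%: 21,926.2319 × 1.9174339127 ≈ 42,042.1006.

£42,042.10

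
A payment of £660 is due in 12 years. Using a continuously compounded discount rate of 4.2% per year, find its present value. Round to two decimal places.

£398.71

P = A·e^(−rt) = 660·e^(−0.504).
e^(−0.504) ≈ 0.604109383, so P ≈ 398.7122.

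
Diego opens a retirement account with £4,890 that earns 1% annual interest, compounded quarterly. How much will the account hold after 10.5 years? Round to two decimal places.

Periodic rate = 1%/4 = 0.0025; periods = 4·10.5 = 42.
A = 4,890·(1 + 0.0025)^42 ≈ 4,890·1.110565082 ≈ 5,430.6632.

£5,430.66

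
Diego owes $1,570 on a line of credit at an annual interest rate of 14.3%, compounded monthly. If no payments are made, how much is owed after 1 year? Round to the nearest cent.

Periodic rate = 14.3%/12 = 0.0119167; periods = 12·1 = 12.
A = 1,570·(1 + 0.143/12)^12 ≈ 1,570·1.152754928 ≈ 1,809.8252.

$1,809.83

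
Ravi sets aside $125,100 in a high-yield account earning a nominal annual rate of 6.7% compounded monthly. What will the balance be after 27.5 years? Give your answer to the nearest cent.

Periodic rate = 6.7%/12 = 0.00558333; periods = 12·27.5 = 330.
A = 125,100·(1 + 0.067/12)^330 ≈ 125,100·6.28003416118 ≈ 785,632.2736.

$785,632.27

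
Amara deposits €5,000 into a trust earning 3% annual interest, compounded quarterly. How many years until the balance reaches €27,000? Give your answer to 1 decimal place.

We need (1 + 0.0075)^(4t) = 5.4, so 4t = ln 5.4 / ln 1.0075 ≈ 225.6953.
t ≈ 225.6953/4 = 56.4238 years.

56.4 years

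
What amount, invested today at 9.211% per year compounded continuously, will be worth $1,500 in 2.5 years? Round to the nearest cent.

$1,191.47

P = A·e^(−rt) = 1,500·e^(−0.230275).
e^(−0.230275) ≈ 0.7943151358, so P ≈ 1,191.4727.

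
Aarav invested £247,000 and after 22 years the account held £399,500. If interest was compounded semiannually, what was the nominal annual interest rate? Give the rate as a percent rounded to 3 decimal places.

The 44-period growth factor is 399,500/247,000 = 1.61741.
r/2 = 1.61741^(1/44) − 1 ≈ 0.0109878, so r ≈ 2·0.0109878 = 2.19756%.

2.198%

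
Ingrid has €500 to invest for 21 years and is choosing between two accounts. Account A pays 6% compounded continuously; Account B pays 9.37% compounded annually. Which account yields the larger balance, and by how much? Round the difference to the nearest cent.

Account B, by €1,516.98

A: e^(0.06·21) = e^1.26 ≈ 3.525421487, so 500 × 3.525421487 ≈ 1,762.7107.
B: (1 + 0.0937)^21 ≈ 6.559374912, so 500 × 6.559374912 ≈ 3,279.6875.
Difference ≈ 1,516.9767 in favor of B.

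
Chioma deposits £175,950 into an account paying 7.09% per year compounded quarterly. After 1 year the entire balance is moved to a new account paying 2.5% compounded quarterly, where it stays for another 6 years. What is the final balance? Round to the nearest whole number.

Phase 1: 175,950·(1 + 0.017725)^4 ≈ 188,760.4669.
Phase 2: 188,760.4669·(1 + 0.00625)^24 ≈ 219,206.0235.

£219,206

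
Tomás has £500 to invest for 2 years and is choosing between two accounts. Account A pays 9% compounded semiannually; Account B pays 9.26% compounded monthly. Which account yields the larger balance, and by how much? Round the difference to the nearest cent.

Account A growth factor: (1 + 0.045)^4 ≈ 1.1925186; balance ≈ 596.2593.
Account B growth factor: (1 + 0.0926/12)^24 ≈ 1.20260386; balance ≈ 601.3019.
Account B is larger by 5.0426.

Account B, by £5.04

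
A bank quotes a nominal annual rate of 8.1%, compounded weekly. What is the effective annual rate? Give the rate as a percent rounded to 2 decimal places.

8.43%

One year is 52 periods at 0.00155769 each: (1 + 0.00155769)^52 ≈ 1.084303.
EAR = 1.084303 − 1 ≈ 8.43026%.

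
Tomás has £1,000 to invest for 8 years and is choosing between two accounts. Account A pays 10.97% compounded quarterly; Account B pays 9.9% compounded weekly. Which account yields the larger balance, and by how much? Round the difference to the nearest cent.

Account A, by £170.72

A: (1 + 0.027425)^32 ≈ 2.37686289, so 1,000 × 2.37686289 ≈ 2,376.8629.
B: (1 + 0.099/52)^416 ≈ 2.206145847, so 1,000 × 2.206145847 ≈ 2,206.1458.
Difference ≈ 170.7170 in favor of A.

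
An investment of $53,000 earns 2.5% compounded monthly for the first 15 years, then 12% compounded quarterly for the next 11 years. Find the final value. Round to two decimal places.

Phase 1: 53,000·(1 + 0.025/12)^180 ≈ 77,084.4697.
Phase 2: 77,084.4697·(1 + 0.03)^44 ≈ 283,011.9517.

$283,011.95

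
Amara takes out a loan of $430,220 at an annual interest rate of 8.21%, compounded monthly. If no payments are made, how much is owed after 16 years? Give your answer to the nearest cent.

$1,593,078.35

Growth factor = (1 + 0.0821/12)^192 ≈ 3.702938836737.
A ≈ 430,220 × 3.702938836737 ≈ 1,593,078.3463.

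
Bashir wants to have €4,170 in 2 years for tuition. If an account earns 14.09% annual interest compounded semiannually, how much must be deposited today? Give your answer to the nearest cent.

Periodic rate = 14.09%/2 = 0.07045; 4 periods.
P = 4,170/(1 + 0.07045)^4 ≈ 4,170/1.313002479 ≈ 3,175.9270.

€3,175.93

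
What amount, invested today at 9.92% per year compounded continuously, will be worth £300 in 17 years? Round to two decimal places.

P = A·e^(−rt) = 300·e^(−1.6864).
e^(−1.6864) ≈ 0.185184991, so P ≈ 55.5555.

£55.56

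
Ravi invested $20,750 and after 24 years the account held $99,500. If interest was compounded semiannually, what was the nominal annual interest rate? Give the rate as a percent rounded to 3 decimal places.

(1 + r/2)^48 = 99,500/20,750 = 4.79518.
1 + r/2 = 4.79518^(1/48) ≈ 1.033198, so r/2 ≈ 0.0331977.
r ≈ 2·0.0331977 = 6.63954%.

6.640%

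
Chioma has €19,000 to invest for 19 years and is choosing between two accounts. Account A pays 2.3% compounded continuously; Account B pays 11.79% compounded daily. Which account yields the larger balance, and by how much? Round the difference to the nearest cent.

A: e^(0.023·19) = e^0.437 ≈ 1.5480560771, so 19,000 × 1.5480560771 ≈ 29,413.0655.
B: (1 + 0.1179/365)^6935 ≈ 9.39087324653, so 19,000 × 9.39087324653 ≈ 178,426.5917.
Difference ≈ 149,013.5262 in favor of B.

Account B, by €149,013.53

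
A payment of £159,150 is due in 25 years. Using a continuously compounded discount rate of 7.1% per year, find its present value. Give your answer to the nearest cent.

£26,973.29

P = A·e^(−rt) = 159,150·e^(−1.775).
e^(−1.775) ≈ 0.169483449499, so P ≈ 26,973.2910.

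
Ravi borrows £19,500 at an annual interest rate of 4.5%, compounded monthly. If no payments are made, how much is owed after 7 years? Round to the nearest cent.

Periodic rate = 4.5%/12 = 0.00375; periods = 12·7 = 84.
A = 19,500·(1 + 0.00375)^84 ≈ 19,500·1.3694522569 ≈ 26,704.3190.

£26,704.32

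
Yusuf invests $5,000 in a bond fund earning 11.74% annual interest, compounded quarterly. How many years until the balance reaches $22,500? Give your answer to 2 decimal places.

We need (1 + 0.02935)^(4t) = 4.5, so 4t = ln 4.5 / ln 1.02935 ≈ 51.9947.
t ≈ 51.9947/4 = 12.9987 years.

13.00 years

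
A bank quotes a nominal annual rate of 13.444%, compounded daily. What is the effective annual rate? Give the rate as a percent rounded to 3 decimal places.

14.387%

EAR = (1 + 13.444%/365)^365 − 1 = (1 + 0.000368329)^365 − 1.
(1 + 0.000368329)^365 ≈ 1.143868, so EAR ≈ 14.38677%.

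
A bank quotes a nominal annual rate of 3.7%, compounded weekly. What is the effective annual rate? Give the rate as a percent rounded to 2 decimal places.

One year is 52 periods at 0.000711538 each: (1 + 0.000711538)^52 ≈ 1.037679.
EAR = 1.037679 − 1 ≈ 3.76794%.

3.77%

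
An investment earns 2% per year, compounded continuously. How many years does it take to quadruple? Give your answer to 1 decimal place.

69.3 years

e^(0.02t) = 4, so 0.02t = ln 4 ≈ 1.3863.
t ≈ 1.3863/0.02 ≈ 69.3147.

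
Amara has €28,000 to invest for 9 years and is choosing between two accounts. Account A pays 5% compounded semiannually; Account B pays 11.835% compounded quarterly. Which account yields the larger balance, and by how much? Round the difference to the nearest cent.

Account B, by €36,319.51

A: (1 + 0.025)^18 ≈ 1.5596587177, so 28,000 × 1.5596587177 ≈ 43,670.4441.
B: (1 + 0.0295875)^36 ≈ 2.8567840017, so 28,000 × 2.8567840017 ≈ 79,989.9520.
Difference ≈ 36,319.5080 in favor of B.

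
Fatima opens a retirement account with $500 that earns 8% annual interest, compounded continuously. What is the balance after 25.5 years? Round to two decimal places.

A = P·e^(rt) = 500·e^(0.08·25.5) = 500·e^2.04.
e^2.04 ≈ 7.690609199, so A ≈ 3,845.3046.

$3,845.30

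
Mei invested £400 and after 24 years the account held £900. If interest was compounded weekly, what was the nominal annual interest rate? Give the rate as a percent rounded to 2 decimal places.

(1 + r/52)^1248 = 900/400 = 2.25.
1 + r/52 = 2.25^(1/1248) ≈ 1.00065, so r/52 ≈ 0.000649995.
r ≈ 52·0.000649995 = 3.37997%.

3.38%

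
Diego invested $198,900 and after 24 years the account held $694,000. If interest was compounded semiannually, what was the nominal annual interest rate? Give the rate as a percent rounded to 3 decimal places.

(1 + r/2)^48 = 694,000/198,900 = 3.48919.
1 + r/2 = 3.48919^(1/48) ≈ 1.026377, so r/2 ≈ 0.0263767.
r ≈ 2·0.0263767 = 5.27533%.

5.275%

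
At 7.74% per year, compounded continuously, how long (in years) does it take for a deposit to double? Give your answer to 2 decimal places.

e^(0.0774t) = 2, so 0.0774t = ln 2 ≈ 0.69315.
t ≈ 0.69315/0.0774 ≈ 8.9554.

8.96 years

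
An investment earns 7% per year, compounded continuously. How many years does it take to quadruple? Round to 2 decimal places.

19.80 years

e^(0.07t) = 4, so 0.07t = ln 4 ≈ 1.3863.
t ≈ 1.3863/0.07 ≈ 19.8042.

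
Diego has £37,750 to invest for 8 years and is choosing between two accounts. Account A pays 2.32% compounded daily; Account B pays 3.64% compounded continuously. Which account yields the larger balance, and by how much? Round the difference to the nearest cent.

Account B, by £5,062.23

Account A growth factor: (1 + 0.0232/365)^2920 ≈ 1.2039334867; balance ≈ 45,448.4891.
Account B growth factor: e^(0.0364·8) = e^0.2912 ≈ 1.3380321636; balance ≈ 50,510.7142.
Account B is larger by 5,062.2251.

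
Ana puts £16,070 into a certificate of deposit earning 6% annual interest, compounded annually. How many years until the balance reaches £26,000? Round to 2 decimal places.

8.26 years

(1 + 0.06)^t = 26,000/16,070 = 1.6179.
t·ln(1 + 0.06) = ln(1.6179); t = 0.48114/0.0582689 ≈ 8.2573.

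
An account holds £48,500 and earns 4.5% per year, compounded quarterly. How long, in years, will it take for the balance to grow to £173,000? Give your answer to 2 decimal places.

(1 + 0.01125)^(4t) = 173,000/48,500 = 3.567.
4t·ln(1 + 0.01125) = ln(3.567); 4t = 1.2717/0.0111872 ≈ 113.6771.
t ≈ 28.4193 years.

28.42 years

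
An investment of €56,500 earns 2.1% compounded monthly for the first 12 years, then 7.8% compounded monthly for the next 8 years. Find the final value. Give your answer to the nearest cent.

€135,368.56

After 12 years at 2.1%: 56,500 × 1.2863127046 ≈ 72,676.6678.
Then 8 years at 7.8%: 72,676.6678 × 1.862613754 ≈ 135,368.5611.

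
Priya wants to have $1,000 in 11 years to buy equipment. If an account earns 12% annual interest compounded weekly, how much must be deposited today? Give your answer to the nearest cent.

$267.54

Growth factor = (1 + 0.12/52)^572 ≈ 3.73773294.
P = 1,000/3.73773294 ≈ 267.5419.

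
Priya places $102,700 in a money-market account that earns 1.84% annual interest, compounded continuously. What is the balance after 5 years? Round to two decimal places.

$112,596.67

A = P·e^(rt) = 102,700·e^(0.0184·5) = 102,700·e^0.092.
e^0.092 ≈ 1.09636482208, so A ≈ 112,596.6672.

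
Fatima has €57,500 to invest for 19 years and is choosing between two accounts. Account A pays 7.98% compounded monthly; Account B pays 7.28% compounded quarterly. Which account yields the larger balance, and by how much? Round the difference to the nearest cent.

Account A, by €34,139.06

Account A growth factor: (1 + 0.00665)^228 ≈ 4.53207945121; balance ≈ 260,594.5684.
Account B growth factor: (1 + 0.0182)^76 ≈ 3.9383566758; balance ≈ 226,455.5089.
Account A is larger by 34,139.0596.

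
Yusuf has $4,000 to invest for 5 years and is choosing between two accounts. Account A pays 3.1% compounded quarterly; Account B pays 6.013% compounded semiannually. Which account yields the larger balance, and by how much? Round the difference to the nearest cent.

Account A growth factor: (1 + 0.00775)^20 ≈ 1.166960448; balance ≈ 4,667.8418.
Account B growth factor: (1 + 0.030065)^10 ≈ 1.344764723; balance ≈ 5,379.0589.
Account B is larger by 711.2171.

Account B, by $711.22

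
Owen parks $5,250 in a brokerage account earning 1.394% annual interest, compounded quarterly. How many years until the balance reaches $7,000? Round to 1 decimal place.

We need (1 + 0.003485)^(4t) = 1.3333, so 4t = ln 1.3333 / ln 1.003485 ≈ 82.6924.
t ≈ 82.6924/4 = 20.6731 years.

20.7 years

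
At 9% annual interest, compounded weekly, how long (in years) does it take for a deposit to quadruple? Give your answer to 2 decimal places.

(1 + 0.00173077)^(52t) = 4.
52t = ln 4 / ln(1 + 0.00173077) ≈ 1.3863/0.00172927 ≈ 801.6630.
t ≈ 15.4166.

15.42 years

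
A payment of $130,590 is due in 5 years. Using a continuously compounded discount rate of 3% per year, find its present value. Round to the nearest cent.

$112,399.85

P = A·e^(−rt) = 130,590·e^(−0.15).
e^(−0.15) ≈ 0.860707976425, so P ≈ 112,399.8546.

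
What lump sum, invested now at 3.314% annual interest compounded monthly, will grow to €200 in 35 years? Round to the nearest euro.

€63

Growth factor = (1 + 0.03314/12)^420 ≈ 3.18451918.
P = 200/3.18451918 ≈ 62.8038.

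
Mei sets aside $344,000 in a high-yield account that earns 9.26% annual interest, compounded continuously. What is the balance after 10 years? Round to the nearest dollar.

A = P·e^(rt) = 344,000·e^(0.0926·10) = 344,000·e^0.926.
e^0.926 ≈ 2.52439138997, so A ≈ 868,390.6382.

$868,391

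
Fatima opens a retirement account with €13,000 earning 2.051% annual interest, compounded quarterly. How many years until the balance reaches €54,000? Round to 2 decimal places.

We need (1 + 0.0051275)^(4t) = 4.1538, so 4t = ln 4.1538 / ln 1.005127 ≈ 278.4364.
t ≈ 278.4364/4 = 69.6091 years.

69.61 years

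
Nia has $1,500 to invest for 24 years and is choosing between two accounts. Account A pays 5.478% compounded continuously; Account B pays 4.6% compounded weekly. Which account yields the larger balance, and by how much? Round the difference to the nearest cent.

Account A, by $1,063.46

Account A growth factor: e^(0.05478·24) = e^1.31472 ≈ 3.723708201; balance ≈ 5,585.5623.
Account B growth factor: (1 + 0.046/52)^1248 ≈ 3.014735144; balance ≈ 4,522.1027.
Account A is larger by 1,063.4596.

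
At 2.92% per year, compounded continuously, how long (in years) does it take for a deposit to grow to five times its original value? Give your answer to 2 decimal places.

e^(0.0292t) = 5, so 0.0292t = ln 5 ≈ 1.6094.
t ≈ 1.6094/0.0292 ≈ 55.1177.

55.12 years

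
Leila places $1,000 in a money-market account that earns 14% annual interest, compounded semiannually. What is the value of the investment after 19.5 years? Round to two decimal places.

$13,994.82

Growth factor = (1 + 0.07)^39 ≈ 13.99482041.
A ≈ 1,000 × 13.99482041 ≈ 13,994.8204.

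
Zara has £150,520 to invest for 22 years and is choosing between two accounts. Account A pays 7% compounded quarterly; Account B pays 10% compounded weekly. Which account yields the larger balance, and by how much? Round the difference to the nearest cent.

Account A growth factor: (1 + 0.0175)^88 ≈ 4.60287069715; balance ≈ 692,824.0973.
Account B growth factor: (1 + 0.1/52)^1144 ≈ 9.005966692552; balance ≈ 1,355,578.1066.
Account B is larger by 662,754.0092.

Account B, by £662,754.01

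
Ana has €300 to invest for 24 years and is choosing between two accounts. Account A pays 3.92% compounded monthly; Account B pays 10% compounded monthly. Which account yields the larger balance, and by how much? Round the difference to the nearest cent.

Account B, by €2,506.80

Account A growth factor: (1 + 0.0392/12)^288 ≈ 2.55810487; balance ≈ 767.4315.
Account B growth factor: (1 + 0.1/12)^288 ≈ 10.9140965; balance ≈ 3,274.2290.
Account B is larger by 2,506.7975.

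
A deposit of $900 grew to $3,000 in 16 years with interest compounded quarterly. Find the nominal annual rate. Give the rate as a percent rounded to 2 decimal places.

7.60%

The 64-period growth factor is 3,000/900 = 3.33333.
r/4 = 3.33333^(1/64) − 1 ≈ 0.0189901, so r ≈ 4·0.0189901 = 7.59605%.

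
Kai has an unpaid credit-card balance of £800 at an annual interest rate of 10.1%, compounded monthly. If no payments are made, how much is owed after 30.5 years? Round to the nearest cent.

Periodic rate = 10.1%/12 = 0.00841667; periods = 12·30.5 = 366.
A = 800·(1 + 0.101/12)^366 ≈ 800·21.490447073 ≈ 17,192.3577.

£17,192.36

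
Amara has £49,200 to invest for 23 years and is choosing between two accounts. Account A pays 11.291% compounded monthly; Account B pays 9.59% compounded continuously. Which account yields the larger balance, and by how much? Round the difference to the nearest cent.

Account A growth factor: (1 + 0.11291/12)^276 ≈ 13.2604858866; balance ≈ 652,415.9056.
Account B growth factor: e^(0.0959·23) = e^2.2057 ≈ 9.07660296668; balance ≈ 446,568.8660.
Account A is larger by 205,847.0397.

Account A, by £205,847.04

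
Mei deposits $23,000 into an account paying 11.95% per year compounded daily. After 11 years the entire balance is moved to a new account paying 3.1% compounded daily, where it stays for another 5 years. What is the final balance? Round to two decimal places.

$99,960.24

After 11 years at 11.95%: 23,000 × 3.7220882381 ≈ 85,608.0295.
Then 5 years at 3.1%: 85,608.0295 × 1.1676502758 ≈ 99,960.2392.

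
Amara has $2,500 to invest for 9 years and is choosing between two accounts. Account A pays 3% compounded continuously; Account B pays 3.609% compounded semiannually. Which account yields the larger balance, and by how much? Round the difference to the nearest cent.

Account A growth factor: e^(0.03·9) = e^0.27 ≈ 1.309964451; balance ≈ 3,274.9111.
Account B growth factor: (1 + 0.018045)^18 ≈ 1.379766368; balance ≈ 3,449.4159.
Account B is larger by 174.5048.

Account B, by $174.50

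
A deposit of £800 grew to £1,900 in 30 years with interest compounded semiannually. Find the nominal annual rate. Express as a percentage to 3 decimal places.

(1 + r/2)^60 = 1,900/800 = 2.375.
1 + r/2 = 2.375^(1/60) ≈ 1.014521, so r/2 ≈ 0.014521.
r ≈ 2·0.014521 = 2.90421%.

2.904%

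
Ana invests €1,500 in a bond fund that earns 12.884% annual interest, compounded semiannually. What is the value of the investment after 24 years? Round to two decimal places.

€30,027.32

Periodic rate = 12.884%/2 = 0.06442; periods = 2·24 = 48.
A = 1,500·(1 + 0.06442)^48 ≈ 1,500·20.018210693 ≈ 30,027.3160.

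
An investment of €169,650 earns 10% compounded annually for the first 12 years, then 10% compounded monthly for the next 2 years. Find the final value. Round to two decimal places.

€649,778.10

After 12 years at 10%: 169,650 × 3.13842837672 ≈ 532,434.3741.
Then 2 years at 10%: 532,434.3741 × 1.22039096138 ≈ 649,778.0977.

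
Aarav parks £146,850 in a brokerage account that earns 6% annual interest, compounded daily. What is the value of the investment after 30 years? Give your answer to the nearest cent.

Growth factor = (1 + 0.06/365)^10950 ≈ 6.04875261234.
A ≈ 146,850 × 6.04875261234 ≈ 888,259.3211.

£888,259.32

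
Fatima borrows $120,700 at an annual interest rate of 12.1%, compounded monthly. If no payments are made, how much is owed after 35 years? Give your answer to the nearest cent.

$8,160,813.38

Growth factor = (1 + 0.121/12)^420 ≈ 67.61237268306.
A ≈ 120,700 × 67.61237268306 ≈ 8,160,813.3828.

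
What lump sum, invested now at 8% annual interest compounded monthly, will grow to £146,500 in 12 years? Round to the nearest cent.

£56,272.80

Growth factor = (1 + 0.08/12)^144 ≈ 2.60338924391.
P = 146,500/2.60338924391 ≈ 56,272.7991.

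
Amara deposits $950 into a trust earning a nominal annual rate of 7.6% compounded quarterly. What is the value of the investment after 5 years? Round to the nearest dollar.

Periodic rate = 7.6%/4 = 0.019; periods = 4·5 = 20.
A = 950·(1 + 0.019)^20 ≈ 950·1.45708095 ≈ 1,384.2269.

$1,384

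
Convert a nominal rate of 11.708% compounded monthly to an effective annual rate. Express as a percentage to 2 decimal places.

One year is 12 periods at 0.00975667 each: (1 + 0.00975667)^12 ≈ 1.123572.
EAR = 1.123572 − 1 ≈ 12.35716%.

12.36%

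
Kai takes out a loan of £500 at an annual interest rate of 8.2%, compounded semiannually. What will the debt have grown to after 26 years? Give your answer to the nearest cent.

Growth factor = (1 + 0.041)^52 ≈ 8.080494417.
A ≈ 500 × 8.080494417 ≈ 4,040.2472.

£4,040.25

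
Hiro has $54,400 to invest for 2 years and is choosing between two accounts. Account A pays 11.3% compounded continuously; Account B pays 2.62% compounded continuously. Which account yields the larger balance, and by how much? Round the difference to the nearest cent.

Account A growth factor: e^(0.113·2) = e^0.226 ≈ 1.2535756653; balance ≈ 68,194.5162.
Account B growth factor: e^(0.0262·2) = e^0.0524 ≈ 1.0537971771; balance ≈ 57,326.5664.
Account A is larger by 10,867.9498.

Account A, by $10,867.95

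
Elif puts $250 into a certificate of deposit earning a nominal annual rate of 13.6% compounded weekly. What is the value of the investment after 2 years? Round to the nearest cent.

Growth factor = (1 + 0.136/52)^104 ≈ 1.31212102.
A ≈ 250 × 1.31212102 ≈ 328.0303.

$328.03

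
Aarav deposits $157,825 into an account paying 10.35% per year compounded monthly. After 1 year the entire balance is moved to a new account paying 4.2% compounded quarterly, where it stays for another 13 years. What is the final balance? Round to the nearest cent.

After 1 years at 10.35%: 157,825 × 1.10855371496 ≈ 174,957.4901.
Then 13 years at 4.2%: 174,957.4901 × 1.72142667428 ≈ 301,176.4903.

$301,176.49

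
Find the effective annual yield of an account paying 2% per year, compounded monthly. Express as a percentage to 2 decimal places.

EAR = (1 + 2%/12)^12 − 1 = (1 + 0.00166667)^12 − 1.
(1 + 0.00166667)^12 ≈ 1.020184, so EAR ≈ 2.01844%.

2.02%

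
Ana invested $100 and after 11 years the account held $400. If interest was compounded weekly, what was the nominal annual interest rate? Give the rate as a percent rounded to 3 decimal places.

The 572-period growth factor is 400/100 = 4.
r/52 = 4^(1/572) − 1 ≈ 0.00242653, so r ≈ 52·0.00242653 = 12.61796%.

12.618%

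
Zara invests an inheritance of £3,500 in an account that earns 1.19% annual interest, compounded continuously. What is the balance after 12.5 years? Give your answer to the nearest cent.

£4,061.34

A = P·e^(rt) = 3,500·e^(0.0119·12.5) = 3,500·e^0.14875.
e^0.14875 ≈ 1.160382857, so A ≈ 4,061.3400.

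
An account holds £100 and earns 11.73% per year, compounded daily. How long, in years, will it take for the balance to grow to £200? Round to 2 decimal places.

5.91 years

(1 + 0.00032137)^(365t) = 200/100 = 2.
365t·ln(1 + 0.00032137) = ln(2); 365t = 0.69315/0.000321318 ≈ 2157.1984.
t ≈ 5.9101 years.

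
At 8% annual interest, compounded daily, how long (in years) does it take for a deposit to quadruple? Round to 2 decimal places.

(1 + 0.000219178)^(365t) = 4.
365t = ln 4 / ln(1 + 0.000219178) ≈ 1.3863/0.000219154 ≈ 6325.6611.
t ≈ 17.3306.

17.33 years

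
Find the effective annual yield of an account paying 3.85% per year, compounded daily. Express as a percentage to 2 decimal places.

EAR = (1 + 3.85%/365)^365 − 1 = (1 + 0.000105479)^365 − 1.
(1 + 0.000105479)^365 ≈ 1.039249, so EAR ≈ 3.92486%.

3.92%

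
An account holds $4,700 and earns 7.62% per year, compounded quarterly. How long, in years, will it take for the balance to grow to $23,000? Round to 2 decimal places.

21.04 years

(1 + 0.01905)^(4t) = 23,000/4,700 = 4.8936.
4t·ln(1 + 0.01905) = ln(4.8936); 4t = 1.5879/0.0188708 ≈ 84.1475.
t ≈ 21.0369 years.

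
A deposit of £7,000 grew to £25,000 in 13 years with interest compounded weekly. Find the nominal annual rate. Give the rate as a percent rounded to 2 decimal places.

9.80%

(1 + r/52)^676 = 25,000/7,000 = 3.57143.
1 + r/52 = 3.57143^(1/676) ≈ 1.001885, so r/52 ≈ 0.00188486.
r ≈ 52·0.00188486 = 9.80127%.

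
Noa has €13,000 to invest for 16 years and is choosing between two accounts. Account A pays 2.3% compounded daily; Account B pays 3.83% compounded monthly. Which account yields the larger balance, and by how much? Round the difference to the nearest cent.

A: (1 + 0.023/365)^5840 ≈ 1.4448252875, so 13,000 × 1.4448252875 ≈ 18,782.7287.
B: (1 + 0.0383/12)^192 ≈ 1.8437916841, so 13,000 × 1.8437916841 ≈ 23,969.2919.
Difference ≈ 5,186.5632 in favor of B.

Account B, by €5,186.56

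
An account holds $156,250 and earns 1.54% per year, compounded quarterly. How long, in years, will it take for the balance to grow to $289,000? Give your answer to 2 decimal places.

(1 + 0.00385)^(4t) = 289,000/156,250 = 1.8496.
4t·ln(1 + 0.00385) = ln(1.8496); 4t = 0.61497/0.00384261 ≈ 160.0396.
t ≈ 40.0099 years.

40.01 years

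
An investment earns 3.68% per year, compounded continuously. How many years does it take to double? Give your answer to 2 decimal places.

18.84 years

e^(0.0368t) = 2, so 0.0368t = ln 2 ≈ 0.69315.
t ≈ 0.69315/0.0368 ≈ 18.8355.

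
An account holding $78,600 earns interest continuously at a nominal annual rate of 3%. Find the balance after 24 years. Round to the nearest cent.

A = P·e^(rt) = 78,600·e^(0.03·24) = 78,600·e^0.72.
e^0.72 ≈ 2.05443321064, so A ≈ 161,478.4504.

$161,478.45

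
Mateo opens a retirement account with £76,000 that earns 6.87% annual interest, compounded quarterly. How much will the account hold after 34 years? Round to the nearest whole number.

Periodic rate = 6.87%/4 = 0.017175; periods = 4·34 = 136.
A = 76,000·(1 + 0.017175)^136 ≈ 76,000·10.1347293092 ≈ 770,239.4275.

£770,239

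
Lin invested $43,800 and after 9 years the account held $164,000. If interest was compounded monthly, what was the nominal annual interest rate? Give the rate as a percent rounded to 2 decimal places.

The 108-period growth factor is 164,000/43,800 = 3.74429.
r/12 = 3.74429^(1/108) − 1 ≈ 0.0122994, so r ≈ 12·0.0122994 = 14.75928%.

14.76%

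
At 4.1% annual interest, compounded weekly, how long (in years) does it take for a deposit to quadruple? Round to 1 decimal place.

(1 + 0.000788462)^(52t) = 4.
52t = ln 4 / ln(1 + 0.000788462) ≈ 1.3863/0.000788151 ≈ 1758.9201.
t ≈ 33.8254.

33.8 years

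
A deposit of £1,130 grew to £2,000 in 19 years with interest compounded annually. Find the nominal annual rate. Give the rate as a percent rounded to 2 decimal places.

(1 + r)^19 = 2,000/1,130 = 1.76991.
1 + r = 1.76991^(1/19) ≈ 1.030505, so r ≈ 0.0305049.
r ≈ 3.05049%.

3.05%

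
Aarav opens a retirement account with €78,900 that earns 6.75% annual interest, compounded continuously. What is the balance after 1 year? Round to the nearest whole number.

€84,410

A = P·e^(rt) = 78,900·e^(0.0675·1) = 78,900·e^0.0675.
e^0.0675 ≈ 1.0698302596, so A ≈ 84,409.6075.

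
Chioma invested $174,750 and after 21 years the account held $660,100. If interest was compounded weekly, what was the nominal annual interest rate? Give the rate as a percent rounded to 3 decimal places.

6.333%

(1 + r/52)^1092 = 660,100/174,750 = 3.7774.
1 + r/52 = 3.7774^(1/1092) ≈ 1.001218, so r/52 ≈ 0.00121781.
r ≈ 52·0.00121781 = 6.33259%.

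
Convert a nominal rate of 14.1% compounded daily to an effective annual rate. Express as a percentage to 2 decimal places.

15.14%

One year is 365 periods at 0.000386301 each: (1 + 0.000386301)^365 ≈ 1.151393.
EAR = 1.151393 − 1 ≈ 15.13933%.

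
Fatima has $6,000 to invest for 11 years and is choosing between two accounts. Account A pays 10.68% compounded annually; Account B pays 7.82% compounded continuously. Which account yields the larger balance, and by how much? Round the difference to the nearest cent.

A: (1 + 0.1068)^11 ≈ 3.0532379738, so 6,000 × 3.0532379738 ≈ 18,319.4278.
B: e^(0.0782·11) = e^0.8602 ≈ 2.3636333731, so 6,000 × 2.3636333731 ≈ 14,181.8002.
Difference ≈ 4,137.6276 in favor of A.

Account A, by $4,137.63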